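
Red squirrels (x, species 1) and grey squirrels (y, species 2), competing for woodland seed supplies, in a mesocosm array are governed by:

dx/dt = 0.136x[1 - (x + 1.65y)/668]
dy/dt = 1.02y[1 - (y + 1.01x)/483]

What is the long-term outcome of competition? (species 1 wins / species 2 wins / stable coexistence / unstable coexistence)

Compare the nullcline intercepts: K1/α12 = 668/1.65 = 405 < K2 = 483; K2/α21 = 483/1.01 = 478 < K1 = 668.
Since both are reversed, neither can invade when rare; the interior point is a saddle.

unstable coexistence (outcome depends on initial conditions)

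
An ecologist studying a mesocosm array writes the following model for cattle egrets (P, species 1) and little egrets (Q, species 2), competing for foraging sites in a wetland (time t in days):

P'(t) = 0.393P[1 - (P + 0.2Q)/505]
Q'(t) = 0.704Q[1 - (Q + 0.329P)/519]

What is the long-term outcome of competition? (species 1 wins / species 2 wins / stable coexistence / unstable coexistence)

stable coexistence

Compare the nullcline intercepts: K1/α12 = 505/0.2 = 2520 > K2 = 519; K2/α21 = 519/0.329 = 1580 > K1 = 505.
Since both inequalities hold, each species can invade when rare, so the interior equilibrium is stable.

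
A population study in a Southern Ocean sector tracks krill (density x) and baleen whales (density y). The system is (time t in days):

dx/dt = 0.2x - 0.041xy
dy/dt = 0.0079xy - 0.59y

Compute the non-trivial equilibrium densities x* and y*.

x* ≈ 74.7, y* ≈ 4.88

Set dy/dt = 0 with y > 0: 0.0079x - 0.59 = 0, so x* = 0.59/0.0079 = 74.7.
Set dx/dt = 0 with x > 0: 0.2 - 0.041y = 0, so y* = 0.2/0.041 = 4.88.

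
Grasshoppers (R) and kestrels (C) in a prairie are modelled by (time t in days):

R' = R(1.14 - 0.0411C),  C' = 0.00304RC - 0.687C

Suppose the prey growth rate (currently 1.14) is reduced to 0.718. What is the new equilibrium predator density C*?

C* ≈ 17.5

At the interior fixed point, setting dR/dt = 0 with R > 0 fixes C* = (prey growth rate)/(RC coefficient) — independent of the other coefficients.
With the change, C* = 0.718/0.0411 = 17.5; it falls from 27.7.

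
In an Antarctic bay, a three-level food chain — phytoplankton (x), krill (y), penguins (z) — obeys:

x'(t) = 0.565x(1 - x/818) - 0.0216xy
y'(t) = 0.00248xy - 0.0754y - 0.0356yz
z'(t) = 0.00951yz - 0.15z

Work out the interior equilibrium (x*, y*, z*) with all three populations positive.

From dz/dt = 0: 0.00951y* = 0.15, so y* = 15.8.
From dx/dt = 0: 0.565(1 - x*/818) = 0.0216·15.8, giving x* = 818·(1 - 0.603) = 325.
From dy/dt = 0: 0.00248·325 - 0.0754 = 0.0356z*, so z* = 0.73/0.0356 = 20.5.

x* ≈ 325, y* ≈ 15.8, z* ≈ 20.5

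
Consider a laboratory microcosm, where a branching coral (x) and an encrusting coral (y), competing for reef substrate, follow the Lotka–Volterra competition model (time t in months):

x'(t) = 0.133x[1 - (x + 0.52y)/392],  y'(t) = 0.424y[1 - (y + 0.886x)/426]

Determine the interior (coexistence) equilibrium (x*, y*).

Setting both brackets to zero gives the nullclines x + 0.52y = 392 and 0.886x + y = 426.
Substituting y = 426 - 0.886x into the first: x(1 - 0.52·0.886) = 392 - 0.52·426.
So x* = 170/0.539 = 316, and then y* = 426 - 0.886·316 = 146.

x* ≈ 316, y* ≈ 146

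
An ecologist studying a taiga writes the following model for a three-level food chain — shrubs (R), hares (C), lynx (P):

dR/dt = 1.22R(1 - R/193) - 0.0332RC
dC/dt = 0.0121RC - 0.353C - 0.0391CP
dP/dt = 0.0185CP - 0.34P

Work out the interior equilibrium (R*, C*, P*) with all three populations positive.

From dP/dt = 0: 0.0185C* = 0.34, so C* = 18.4.
From dR/dt = 0: 1.22(1 - R*/193) = 0.0332·18.4, giving R* = 193·(1 - 0.5) = 96.5.
From dC/dt = 0: 0.0121·96.5 - 0.353 = 0.0391P*, so P* = 0.814/0.0391 = 20.8.

R* ≈ 96.5, C* ≈ 18.4, P* ≈ 20.8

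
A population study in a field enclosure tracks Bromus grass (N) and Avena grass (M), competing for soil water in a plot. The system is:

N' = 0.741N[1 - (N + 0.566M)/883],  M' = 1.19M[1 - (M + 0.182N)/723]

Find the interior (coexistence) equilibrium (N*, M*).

N* ≈ 528, M* ≈ 627

Setting both brackets to zero gives the nullclines N + 0.566M = 883 and 0.182N + M = 723.
Substituting M = 723 - 0.182N into the first: N(1 - 0.566·0.182) = 883 - 0.566·723.
So N* = 474/0.897 = 528, and then M* = 723 - 0.182·528 = 627.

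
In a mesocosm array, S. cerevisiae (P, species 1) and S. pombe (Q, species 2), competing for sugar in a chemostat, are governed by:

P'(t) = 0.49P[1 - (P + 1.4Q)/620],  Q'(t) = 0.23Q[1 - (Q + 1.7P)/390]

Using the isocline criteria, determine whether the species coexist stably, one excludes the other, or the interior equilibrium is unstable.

Compare the nullcline intercepts: K1/α12 = 620/1.4 = 443 > K2 = 390; K2/α21 = 390/1.7 = 229 < K1 = 620.
Since the inequalities point opposite ways, species 1 can invade but species 2 cannot.

species 1 excludes species 2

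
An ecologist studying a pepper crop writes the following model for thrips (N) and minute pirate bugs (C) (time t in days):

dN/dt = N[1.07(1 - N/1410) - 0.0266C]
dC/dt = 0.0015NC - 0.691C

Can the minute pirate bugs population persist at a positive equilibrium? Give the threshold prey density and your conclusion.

The predator equation gives dC/dt > 0 only when N > 0.691/0.0015 = 461.
Without the predator, N → K = 1410. Since 1410 > 461, the predator can invade and persist.

Threshold N = 461; K > 461, so yes, the predator persists.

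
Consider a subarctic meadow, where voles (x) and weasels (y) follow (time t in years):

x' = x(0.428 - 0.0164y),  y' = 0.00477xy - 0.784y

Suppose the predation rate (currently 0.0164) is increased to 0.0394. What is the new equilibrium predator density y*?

At the interior fixed point, setting dx/dt = 0 with x > 0 fixes y* = (prey growth rate)/(xy coefficient) — independent of the other coefficients.
With the change, y* = 0.428/0.0394 = 10.9; it falls from 26.1.

y* ≈ 10.9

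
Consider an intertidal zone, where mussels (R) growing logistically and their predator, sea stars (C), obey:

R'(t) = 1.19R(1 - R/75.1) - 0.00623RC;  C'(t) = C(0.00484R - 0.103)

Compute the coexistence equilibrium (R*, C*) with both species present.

From dC/dt = 0 with C > 0: 0.00484R* = 0.103, so R* = 21.3.
Substitute into dR/dt = 0: 1.19(1 - 21.3/75.1) = 0.00623C*.
The bracket is 0.717, giving C* = 0.853/0.00623 = 137.

R* ≈ 21.3, C* ≈ 137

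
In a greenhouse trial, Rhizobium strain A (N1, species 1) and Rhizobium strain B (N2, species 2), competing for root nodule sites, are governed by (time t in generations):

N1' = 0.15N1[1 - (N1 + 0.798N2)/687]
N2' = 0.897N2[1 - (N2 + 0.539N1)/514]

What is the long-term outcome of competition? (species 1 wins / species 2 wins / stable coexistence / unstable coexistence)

stable coexistence

Compare the nullcline intercepts: K1/α12 = 687/0.798 = 861 > K2 = 514; K2/α21 = 514/0.539 = 954 > K1 = 687.
Since both inequalities hold, each species can invade when rare, so the interior equilibrium is stable.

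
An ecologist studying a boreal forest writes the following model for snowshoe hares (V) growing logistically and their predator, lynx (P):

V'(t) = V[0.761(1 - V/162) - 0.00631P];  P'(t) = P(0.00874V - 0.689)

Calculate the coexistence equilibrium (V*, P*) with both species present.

From dP/dt = 0 with P > 0: 0.00874V* = 0.689, so V* = 78.8.
Substitute into dV/dt = 0: 0.761(1 - 78.8/162) = 0.00631P*.
The bracket is 0.513, giving P* = 0.391/0.00631 = 61.9.

V* ≈ 78.8, P* ≈ 61.9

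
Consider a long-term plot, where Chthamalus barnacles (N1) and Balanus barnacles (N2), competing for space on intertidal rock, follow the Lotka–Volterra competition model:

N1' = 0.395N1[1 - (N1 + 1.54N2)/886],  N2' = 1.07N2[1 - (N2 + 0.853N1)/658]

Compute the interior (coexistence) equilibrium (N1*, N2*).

N1* ≈ 406, N2* ≈ 312

Setting both brackets to zero gives the nullclines N1 + 1.54N2 = 886 and 0.853N1 + N2 = 658.
Substituting N2 = 658 - 0.853N1 into the first: N1(1 - 1.54·0.853) = 886 - 1.54·658.
So N1* = -127/-0.314 = 406, and then N2* = 658 - 0.853·406 = 312.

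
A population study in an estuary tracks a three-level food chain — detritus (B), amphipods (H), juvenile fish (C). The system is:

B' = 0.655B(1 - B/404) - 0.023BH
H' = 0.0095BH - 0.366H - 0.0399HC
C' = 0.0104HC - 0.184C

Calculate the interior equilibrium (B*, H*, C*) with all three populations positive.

From dC/dt = 0: 0.0104H* = 0.184, so H* = 17.7.
From dB/dt = 0: 0.655(1 - B*/404) = 0.023·17.7, giving B* = 404·(1 - 0.621) = 153.
From dH/dt = 0: 0.0095·153 - 0.366 = 0.0399C*, so C* = 1.09/0.0399 = 27.3.

B* ≈ 153, H* ≈ 17.7, C* ≈ 27.3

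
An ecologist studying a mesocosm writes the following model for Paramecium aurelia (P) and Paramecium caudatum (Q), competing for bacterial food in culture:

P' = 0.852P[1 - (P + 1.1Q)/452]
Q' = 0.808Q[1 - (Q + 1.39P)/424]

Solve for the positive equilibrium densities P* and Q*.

Setting both brackets to zero gives the nullclines P + 1.1Q = 452 and 1.39P + Q = 424.
Substituting Q = 424 - 1.39P into the first: P(1 - 1.1·1.39) = 452 - 1.1·424.
So P* = -14.4/-0.529 = 27.2, and then Q* = 424 - 1.39·27.2 = 386.

P* ≈ 27.2, Q* ≈ 386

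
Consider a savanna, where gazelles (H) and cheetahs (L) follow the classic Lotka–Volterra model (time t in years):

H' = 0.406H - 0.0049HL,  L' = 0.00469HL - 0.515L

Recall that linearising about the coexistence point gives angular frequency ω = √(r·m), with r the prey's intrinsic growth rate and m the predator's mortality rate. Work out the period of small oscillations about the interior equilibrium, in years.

T ≈ 13.7 years

Here r = 0.406 and m = 0.515, so r·m = 0.209.
ω = √0.209 = 0.457 per year, hence T = 2π/ω ≈ 13.7 years.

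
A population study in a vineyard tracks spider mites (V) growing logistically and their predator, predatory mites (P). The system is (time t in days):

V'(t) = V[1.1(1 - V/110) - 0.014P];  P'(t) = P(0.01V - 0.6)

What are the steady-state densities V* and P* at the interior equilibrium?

From dP/dt = 0 with P > 0: 0.01V* = 0.6, so V* = 60.
Substitute into dV/dt = 0: 1.1(1 - 60/110) = 0.014P*.
The bracket is 0.455, giving P* = 0.5/0.014 = 35.7.

V* ≈ 60, P* ≈ 35.7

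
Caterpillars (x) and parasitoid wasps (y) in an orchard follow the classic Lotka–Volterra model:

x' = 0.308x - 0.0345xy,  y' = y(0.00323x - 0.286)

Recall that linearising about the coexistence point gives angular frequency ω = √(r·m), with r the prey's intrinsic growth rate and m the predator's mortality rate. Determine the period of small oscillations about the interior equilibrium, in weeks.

Here r = 0.308 and m = 0.286, so r·m = 0.0881.
ω = √0.0881 = 0.297 per week, hence T = 2π/ω ≈ 21.2 weeks.

T ≈ 21.2 weeks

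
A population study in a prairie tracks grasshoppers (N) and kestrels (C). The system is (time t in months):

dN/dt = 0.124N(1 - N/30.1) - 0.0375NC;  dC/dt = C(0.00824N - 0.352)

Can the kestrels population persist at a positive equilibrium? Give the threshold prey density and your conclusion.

The predator equation gives dC/dt > 0 only when N > 0.352/0.00824 = 42.7.
Without the predator, N → K = 30.1. Since 30.1 < 42.7, the predator cannot invade.

Threshold N = 42.7; K < 42.7, so no, the predator goes extinct.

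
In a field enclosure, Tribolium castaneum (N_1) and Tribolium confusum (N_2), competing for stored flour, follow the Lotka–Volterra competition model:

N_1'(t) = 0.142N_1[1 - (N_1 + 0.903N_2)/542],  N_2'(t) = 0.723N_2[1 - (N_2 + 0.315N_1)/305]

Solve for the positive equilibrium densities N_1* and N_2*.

N_1* ≈ 373, N_2* ≈ 188

Setting both brackets to zero gives the nullclines N_1 + 0.903N_2 = 542 and 0.315N_1 + N_2 = 305.
Substituting N_2 = 305 - 0.315N_1 into the first: N_1(1 - 0.903·0.315) = 542 - 0.903·305.
So N_1* = 267/0.716 = 373, and then N_2* = 305 - 0.315·373 = 188.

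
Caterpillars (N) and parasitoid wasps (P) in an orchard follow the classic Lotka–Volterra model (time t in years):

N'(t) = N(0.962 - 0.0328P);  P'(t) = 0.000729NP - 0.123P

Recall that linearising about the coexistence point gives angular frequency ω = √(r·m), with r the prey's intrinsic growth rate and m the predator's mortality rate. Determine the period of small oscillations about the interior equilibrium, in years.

T ≈ 18.3 years

Here r = 0.962 and m = 0.123, so r·m = 0.118.
ω = √0.118 = 0.344 per year, hence T = 2π/ω ≈ 18.3 years.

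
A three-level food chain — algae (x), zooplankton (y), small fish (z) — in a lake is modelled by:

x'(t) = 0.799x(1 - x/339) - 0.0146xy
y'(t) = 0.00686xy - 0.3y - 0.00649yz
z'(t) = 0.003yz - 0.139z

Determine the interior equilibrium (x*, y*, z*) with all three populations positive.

From dz/dt = 0: 0.003y* = 0.139, so y* = 46.3.
From dx/dt = 0: 0.799(1 - x*/339) = 0.0146·46.3, giving x* = 339·(1 - 0.847) = 52.
From dy/dt = 0: 0.00686·52 - 0.3 = 0.00649z*, so z* = 0.0566/0.00649 = 8.73.

x* ≈ 52, y* ≈ 46.3, z* ≈ 8.73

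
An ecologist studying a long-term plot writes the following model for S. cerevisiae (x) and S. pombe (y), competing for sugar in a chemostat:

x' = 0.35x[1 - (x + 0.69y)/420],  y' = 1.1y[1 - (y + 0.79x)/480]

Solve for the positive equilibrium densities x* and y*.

x* ≈ 195, y* ≈ 326

Setting both brackets to zero gives the nullclines x + 0.69y = 420 and 0.79x + y = 480.
Substituting y = 480 - 0.79x into the first: x(1 - 0.69·0.79) = 420 - 0.69·480.
So x* = 88.8/0.455 = 195, and then y* = 480 - 0.79·195 = 326.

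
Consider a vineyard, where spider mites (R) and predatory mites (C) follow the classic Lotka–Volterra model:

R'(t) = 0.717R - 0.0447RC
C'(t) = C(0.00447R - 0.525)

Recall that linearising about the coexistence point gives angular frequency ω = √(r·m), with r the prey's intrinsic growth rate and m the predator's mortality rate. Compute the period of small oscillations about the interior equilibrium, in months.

T ≈ 10.2 months

Here r = 0.717 and m = 0.525, so r·m = 0.376.
ω = √0.376 = 0.614 per month, hence T = 2π/ω ≈ 10.2 months.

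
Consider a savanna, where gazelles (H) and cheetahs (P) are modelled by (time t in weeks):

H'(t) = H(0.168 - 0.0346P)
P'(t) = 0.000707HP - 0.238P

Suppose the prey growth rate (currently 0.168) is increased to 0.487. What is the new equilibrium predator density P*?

P* ≈ 14.1

At the interior fixed point, setting dH/dt = 0 with H > 0 fixes P* = (prey growth rate)/(HP coefficient) — independent of the other coefficients.
With the change, P* = 0.487/0.0346 = 14.1; it rises from 4.86.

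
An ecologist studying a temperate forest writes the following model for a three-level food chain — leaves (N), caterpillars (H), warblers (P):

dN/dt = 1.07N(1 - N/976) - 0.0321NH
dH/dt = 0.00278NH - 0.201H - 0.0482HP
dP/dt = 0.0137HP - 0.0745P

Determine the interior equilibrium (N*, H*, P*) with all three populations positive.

N* ≈ 817, H* ≈ 5.44, P* ≈ 42.9

From dP/dt = 0: 0.0137H* = 0.0745, so H* = 5.44.
From dN/dt = 0: 1.07(1 - N*/976) = 0.0321·5.44, giving N* = 976·(1 - 0.163) = 817.
From dH/dt = 0: 0.00278·817 - 0.201 = 0.0482P*, so P* = 2.07/0.0482 = 42.9.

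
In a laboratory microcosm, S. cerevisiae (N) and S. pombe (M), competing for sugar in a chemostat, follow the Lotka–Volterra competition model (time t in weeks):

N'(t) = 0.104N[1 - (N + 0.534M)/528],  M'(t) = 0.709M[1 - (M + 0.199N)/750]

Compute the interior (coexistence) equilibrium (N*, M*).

Setting both brackets to zero gives the nullclines N + 0.534M = 528 and 0.199N + M = 750.
Substituting M = 750 - 0.199N into the first: N(1 - 0.534·0.199) = 528 - 0.534·750.
So N* = 128/0.894 = 143, and then M* = 750 - 0.199·143 = 722.

N* ≈ 143, M* ≈ 722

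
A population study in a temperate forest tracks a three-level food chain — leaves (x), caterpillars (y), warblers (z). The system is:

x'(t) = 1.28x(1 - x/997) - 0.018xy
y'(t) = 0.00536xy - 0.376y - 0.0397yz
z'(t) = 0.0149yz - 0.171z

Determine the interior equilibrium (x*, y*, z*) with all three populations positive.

From dz/dt = 0: 0.0149y* = 0.171, so y* = 11.5.
From dx/dt = 0: 1.28(1 - x*/997) = 0.018·11.5, giving x* = 997·(1 - 0.161) = 836.
From dy/dt = 0: 0.00536·836 - 0.376 = 0.0397z*, so z* = 4.11/0.0397 = 103.

x* ≈ 836, y* ≈ 11.5, z* ≈ 103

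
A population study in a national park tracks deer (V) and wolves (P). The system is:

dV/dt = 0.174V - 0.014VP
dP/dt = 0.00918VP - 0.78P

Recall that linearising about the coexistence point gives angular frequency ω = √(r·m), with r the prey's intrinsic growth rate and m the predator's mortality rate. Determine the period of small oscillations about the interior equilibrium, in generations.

T ≈ 17.1 generations

Here r = 0.174 and m = 0.78, so r·m = 0.136.
ω = √0.136 = 0.368 per generation, hence T = 2π/ω ≈ 17.1 generations.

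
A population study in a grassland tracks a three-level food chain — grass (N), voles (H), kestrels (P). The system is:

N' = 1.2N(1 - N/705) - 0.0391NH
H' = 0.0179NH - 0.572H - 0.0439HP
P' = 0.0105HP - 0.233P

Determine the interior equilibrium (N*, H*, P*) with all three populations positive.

From dP/dt = 0: 0.0105H* = 0.233, so H* = 22.2.
From dN/dt = 0: 1.2(1 - N*/705) = 0.0391·22.2, giving N* = 705·(1 - 0.723) = 195.
From dH/dt = 0: 0.0179·195 - 0.572 = 0.0439P*, so P* = 2.92/0.0439 = 66.6.

N* ≈ 195, H* ≈ 22.2, P* ≈ 66.6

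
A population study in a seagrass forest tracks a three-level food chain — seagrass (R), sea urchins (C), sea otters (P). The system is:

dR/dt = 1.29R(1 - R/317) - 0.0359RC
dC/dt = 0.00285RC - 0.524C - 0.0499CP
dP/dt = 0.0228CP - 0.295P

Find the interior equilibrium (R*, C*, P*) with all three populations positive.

R* ≈ 203, C* ≈ 12.9, P* ≈ 1.08

From dP/dt = 0: 0.0228C* = 0.295, so C* = 12.9.
From dR/dt = 0: 1.29(1 - R*/317) = 0.0359·12.9, giving R* = 317·(1 - 0.36) = 203.
From dC/dt = 0: 0.00285·203 - 0.524 = 0.0499P*, so P* = 0.0541/0.0499 = 1.08.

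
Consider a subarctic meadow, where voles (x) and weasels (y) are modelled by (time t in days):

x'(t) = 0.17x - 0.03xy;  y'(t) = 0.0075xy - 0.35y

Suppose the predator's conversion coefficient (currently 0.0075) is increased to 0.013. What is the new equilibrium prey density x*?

x* ≈ 26.9

At the interior fixed point, setting dy/dt = 0 with y > 0 fixes x* = (predator death rate)/(xy coefficient) — independent of the other coefficients.
With the change, x* = 0.35/0.013 = 26.9; it falls from 46.7.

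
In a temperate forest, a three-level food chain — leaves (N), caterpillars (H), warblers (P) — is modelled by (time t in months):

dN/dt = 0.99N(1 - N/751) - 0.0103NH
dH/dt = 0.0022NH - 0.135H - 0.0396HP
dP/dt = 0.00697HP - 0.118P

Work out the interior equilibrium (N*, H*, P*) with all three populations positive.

N* ≈ 619, H* ≈ 16.9, P* ≈ 31

From dP/dt = 0: 0.00697H* = 0.118, so H* = 16.9.
From dN/dt = 0: 0.99(1 - N*/751) = 0.0103·16.9, giving N* = 751·(1 - 0.176) = 619.
From dH/dt = 0: 0.0022·619 - 0.135 = 0.0396P*, so P* = 1.23/0.0396 = 31.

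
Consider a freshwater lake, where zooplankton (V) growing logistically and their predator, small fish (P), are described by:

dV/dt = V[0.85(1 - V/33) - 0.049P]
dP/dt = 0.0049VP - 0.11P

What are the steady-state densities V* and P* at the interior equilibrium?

From dP/dt = 0 with P > 0: 0.0049V* = 0.11, so V* = 22.4.
Substitute into dV/dt = 0: 0.85(1 - 22.4/33) = 0.049P*.
The bracket is 0.32, giving P* = 0.272/0.049 = 5.55.

V* ≈ 22.4, P* ≈ 5.55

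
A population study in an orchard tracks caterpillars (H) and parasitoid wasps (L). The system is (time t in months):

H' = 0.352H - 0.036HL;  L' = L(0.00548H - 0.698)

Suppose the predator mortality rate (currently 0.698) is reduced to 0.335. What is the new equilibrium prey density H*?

At the interior fixed point, setting dL/dt = 0 with L > 0 fixes H* = (predator death rate)/(HL coefficient) — independent of the other coefficients.
With the change, H* = 0.335/0.00548 = 61.1; it falls from 127.

H* ≈ 61.1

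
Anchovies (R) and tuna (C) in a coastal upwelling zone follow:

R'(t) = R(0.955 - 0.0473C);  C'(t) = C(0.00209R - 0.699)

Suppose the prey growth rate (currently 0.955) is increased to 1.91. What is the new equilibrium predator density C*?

At the interior fixed point, setting dR/dt = 0 with R > 0 fixes C* = (prey growth rate)/(RC coefficient) — independent of the other coefficients.
With the change, C* = 1.91/0.0473 = 40.4; it rises from 20.2.

C* ≈ 40.4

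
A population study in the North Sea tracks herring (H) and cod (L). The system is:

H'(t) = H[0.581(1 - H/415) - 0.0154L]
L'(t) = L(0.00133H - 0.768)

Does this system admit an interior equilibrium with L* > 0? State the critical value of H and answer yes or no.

The predator equation gives dL/dt > 0 only when H > 0.768/0.00133 = 577.
Without the predator, H → K = 415. Since 415 < 577, the predator cannot invade.

Threshold H = 577; K < 577, so no, the predator goes extinct.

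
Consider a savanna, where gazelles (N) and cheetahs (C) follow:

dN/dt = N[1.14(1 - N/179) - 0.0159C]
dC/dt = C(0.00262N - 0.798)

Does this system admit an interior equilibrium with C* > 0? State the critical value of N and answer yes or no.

Threshold N = 305; K < 305, so no, the predator goes extinct.

The predator equation gives dC/dt > 0 only when N > 0.798/0.00262 = 305.
Without the predator, N → K = 179. Since 179 < 305, the predator cannot invade.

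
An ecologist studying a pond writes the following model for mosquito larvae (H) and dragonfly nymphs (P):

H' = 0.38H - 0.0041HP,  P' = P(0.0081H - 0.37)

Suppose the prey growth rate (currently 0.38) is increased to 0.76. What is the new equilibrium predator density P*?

At the interior fixed point, setting dH/dt = 0 with H > 0 fixes P* = (prey growth rate)/(HP coefficient) — independent of the other coefficients.
With the change, P* = 0.76/0.0041 = 185; it rises from 92.7.

P* ≈ 185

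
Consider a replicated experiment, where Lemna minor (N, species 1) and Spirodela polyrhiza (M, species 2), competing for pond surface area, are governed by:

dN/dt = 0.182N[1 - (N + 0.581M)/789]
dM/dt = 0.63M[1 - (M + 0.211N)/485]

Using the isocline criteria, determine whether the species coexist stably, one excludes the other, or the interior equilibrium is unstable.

Compare the nullcline intercepts: K1/α12 = 789/0.581 = 1360 > K2 = 485; K2/α21 = 485/0.211 = 2300 > K1 = 789.
Since both inequalities hold, each species can invade when rare, so the interior equilibrium is stable.

stable coexistence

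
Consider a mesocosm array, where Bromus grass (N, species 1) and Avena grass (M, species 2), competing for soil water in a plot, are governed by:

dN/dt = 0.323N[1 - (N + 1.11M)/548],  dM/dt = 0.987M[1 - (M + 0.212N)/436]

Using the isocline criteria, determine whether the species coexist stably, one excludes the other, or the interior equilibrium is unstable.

Compare the nullcline intercepts: K1/α12 = 548/1.11 = 494 > K2 = 436; K2/α21 = 436/0.212 = 2060 > K1 = 548.
Since both inequalities hold, each species can invade when rare, so the interior equilibrium is stable.

stable coexistence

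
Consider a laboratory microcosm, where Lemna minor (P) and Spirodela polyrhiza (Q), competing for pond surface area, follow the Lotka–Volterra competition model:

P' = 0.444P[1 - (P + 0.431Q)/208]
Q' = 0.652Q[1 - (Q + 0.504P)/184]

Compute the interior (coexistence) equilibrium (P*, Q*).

Setting both brackets to zero gives the nullclines P + 0.431Q = 208 and 0.504P + Q = 184.
Substituting Q = 184 - 0.504P into the first: P(1 - 0.431·0.504) = 208 - 0.431·184.
So P* = 129/0.783 = 164, and then Q* = 184 - 0.504·164 = 101.

P* ≈ 164, Q* ≈ 101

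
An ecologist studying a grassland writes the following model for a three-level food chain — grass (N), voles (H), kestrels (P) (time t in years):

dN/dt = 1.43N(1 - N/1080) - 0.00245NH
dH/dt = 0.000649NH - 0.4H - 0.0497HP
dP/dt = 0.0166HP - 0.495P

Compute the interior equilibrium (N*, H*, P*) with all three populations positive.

N* ≈ 1020, H* ≈ 29.8, P* ≈ 5.33

From dP/dt = 0: 0.0166H* = 0.495, so H* = 29.8.
From dN/dt = 0: 1.43(1 - N*/1080) = 0.00245·29.8, giving N* = 1080·(1 - 0.0511) = 1020.
From dH/dt = 0: 0.000649·1020 - 0.4 = 0.0497P*, so P* = 0.265/0.0497 = 5.33.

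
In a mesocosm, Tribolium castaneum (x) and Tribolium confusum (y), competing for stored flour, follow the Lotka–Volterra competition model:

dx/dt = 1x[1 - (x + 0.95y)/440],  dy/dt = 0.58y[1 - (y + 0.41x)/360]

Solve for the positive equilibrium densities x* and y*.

Setting both brackets to zero gives the nullclines x + 0.95y = 440 and 0.41x + y = 360.
Substituting y = 360 - 0.41x into the first: x(1 - 0.95·0.41) = 440 - 0.95·360.
So x* = 98/0.611 = 161, and then y* = 360 - 0.41·161 = 294.

x* ≈ 161, y* ≈ 294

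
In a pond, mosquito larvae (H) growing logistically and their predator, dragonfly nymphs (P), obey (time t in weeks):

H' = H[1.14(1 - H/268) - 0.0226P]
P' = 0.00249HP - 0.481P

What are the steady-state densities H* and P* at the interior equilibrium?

H* ≈ 193, P* ≈ 14.1

From dP/dt = 0 with P > 0: 0.00249H* = 0.481, so H* = 193.
Substitute into dH/dt = 0: 1.14(1 - 193/268) = 0.0226P*.
The bracket is 0.279, giving P* = 0.318/0.0226 = 14.1.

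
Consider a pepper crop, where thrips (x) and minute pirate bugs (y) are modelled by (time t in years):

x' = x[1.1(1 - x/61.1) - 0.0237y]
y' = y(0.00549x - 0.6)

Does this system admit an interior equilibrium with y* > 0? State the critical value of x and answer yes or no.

Threshold x = 109; K < 109, so no, the predator goes extinct.

The predator equation gives dy/dt > 0 only when x > 0.6/0.00549 = 109.
Without the predator, x → K = 61.1. Since 61.1 < 109, the predator cannot invade.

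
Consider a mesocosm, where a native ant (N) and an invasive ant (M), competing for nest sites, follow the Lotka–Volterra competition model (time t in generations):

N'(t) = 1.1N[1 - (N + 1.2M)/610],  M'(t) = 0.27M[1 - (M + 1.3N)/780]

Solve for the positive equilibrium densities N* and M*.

Setting both brackets to zero gives the nullclines N + 1.2M = 610 and 1.3N + M = 780.
Substituting M = 780 - 1.3N into the first: N(1 - 1.2·1.3) = 610 - 1.2·780.
So N* = -326/-0.56 = 582, and then M* = 780 - 1.3·582 = 23.2.

N* ≈ 582, M* ≈ 23.2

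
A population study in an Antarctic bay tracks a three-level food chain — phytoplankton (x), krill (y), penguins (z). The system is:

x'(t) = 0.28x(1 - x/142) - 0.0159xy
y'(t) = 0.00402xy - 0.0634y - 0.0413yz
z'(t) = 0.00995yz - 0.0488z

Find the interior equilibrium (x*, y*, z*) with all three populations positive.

From dz/dt = 0: 0.00995y* = 0.0488, so y* = 4.9.
From dx/dt = 0: 0.28(1 - x*/142) = 0.0159·4.9, giving x* = 142·(1 - 0.279) = 102.
From dy/dt = 0: 0.00402·102 - 0.0634 = 0.0413z*, so z* = 0.348/0.0413 = 8.44.

x* ≈ 102, y* ≈ 4.9, z* ≈ 8.44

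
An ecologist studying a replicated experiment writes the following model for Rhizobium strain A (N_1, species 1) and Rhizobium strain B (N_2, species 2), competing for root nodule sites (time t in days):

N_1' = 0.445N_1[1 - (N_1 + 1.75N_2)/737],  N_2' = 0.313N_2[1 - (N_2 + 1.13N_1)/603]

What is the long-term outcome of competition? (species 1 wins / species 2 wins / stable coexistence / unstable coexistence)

Compare the nullcline intercepts: K1/α12 = 737/1.75 = 421 < K2 = 603; K2/α21 = 603/1.13 = 534 < K1 = 737.
Since both are reversed, neither can invade when rare; the interior point is a saddle.

unstable coexistence (outcome depends on initial conditions)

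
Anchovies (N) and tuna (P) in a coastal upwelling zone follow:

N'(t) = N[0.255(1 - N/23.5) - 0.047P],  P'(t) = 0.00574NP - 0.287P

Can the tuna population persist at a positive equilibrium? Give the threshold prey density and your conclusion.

The predator equation gives dP/dt > 0 only when N > 0.287/0.00574 = 50.
Without the predator, N → K = 23.5. Since 23.5 < 50, the predator cannot invade.

Threshold N = 50; K < 50, so no, the predator goes extinct.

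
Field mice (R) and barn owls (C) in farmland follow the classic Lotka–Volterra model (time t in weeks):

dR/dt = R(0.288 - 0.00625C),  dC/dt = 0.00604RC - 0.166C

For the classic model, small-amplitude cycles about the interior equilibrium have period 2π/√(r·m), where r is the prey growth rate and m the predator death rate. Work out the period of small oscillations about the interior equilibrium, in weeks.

T ≈ 28.7 weeks

Here r = 0.288 and m = 0.166, so r·m = 0.0478.
ω = √0.0478 = 0.219 per week, hence T = 2π/ω ≈ 28.7 weeks.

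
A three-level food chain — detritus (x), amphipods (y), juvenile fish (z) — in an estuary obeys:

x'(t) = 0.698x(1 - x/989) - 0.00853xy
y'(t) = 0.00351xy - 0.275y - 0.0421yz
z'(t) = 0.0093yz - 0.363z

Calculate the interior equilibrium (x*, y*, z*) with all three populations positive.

From dz/dt = 0: 0.0093y* = 0.363, so y* = 39.
From dx/dt = 0: 0.698(1 - x*/989) = 0.00853·39, giving x* = 989·(1 - 0.477) = 517.
From dy/dt = 0: 0.00351·517 - 0.275 = 0.0421z*, so z* = 1.54/0.0421 = 36.6.

x* ≈ 517, y* ≈ 39, z* ≈ 36.6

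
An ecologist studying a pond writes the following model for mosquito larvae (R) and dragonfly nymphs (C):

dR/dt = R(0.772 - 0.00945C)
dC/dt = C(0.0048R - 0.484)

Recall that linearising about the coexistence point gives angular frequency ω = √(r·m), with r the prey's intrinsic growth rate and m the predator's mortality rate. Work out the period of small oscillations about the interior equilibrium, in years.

Here r = 0.772 and m = 0.484, so r·m = 0.374.
ω = √0.374 = 0.611 per year, hence T = 2π/ω ≈ 10.3 years.

T ≈ 10.3 years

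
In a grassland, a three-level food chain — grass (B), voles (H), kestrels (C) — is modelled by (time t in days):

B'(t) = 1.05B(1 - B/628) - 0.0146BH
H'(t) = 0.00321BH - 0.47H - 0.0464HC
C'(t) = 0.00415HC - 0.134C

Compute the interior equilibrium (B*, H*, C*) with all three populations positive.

From dC/dt = 0: 0.00415H* = 0.134, so H* = 32.3.
From dB/dt = 0: 1.05(1 - B*/628) = 0.0146·32.3, giving B* = 628·(1 - 0.449) = 346.
From dH/dt = 0: 0.00321·346 - 0.47 = 0.0464C*, so C* = 0.641/0.0464 = 13.8.

B* ≈ 346, H* ≈ 32.3, C* ≈ 13.8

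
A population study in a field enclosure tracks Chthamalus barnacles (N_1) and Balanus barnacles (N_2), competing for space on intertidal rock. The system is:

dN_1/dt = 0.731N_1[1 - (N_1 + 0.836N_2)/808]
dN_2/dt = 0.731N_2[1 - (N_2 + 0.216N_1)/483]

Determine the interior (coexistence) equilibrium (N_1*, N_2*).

Setting both brackets to zero gives the nullclines N_1 + 0.836N_2 = 808 and 0.216N_1 + N_2 = 483.
Substituting N_2 = 483 - 0.216N_1 into the first: N_1(1 - 0.836·0.216) = 808 - 0.836·483.
So N_1* = 404/0.819 = 493, and then N_2* = 483 - 0.216·493 = 376.

N_1* ≈ 493, N_2* ≈ 376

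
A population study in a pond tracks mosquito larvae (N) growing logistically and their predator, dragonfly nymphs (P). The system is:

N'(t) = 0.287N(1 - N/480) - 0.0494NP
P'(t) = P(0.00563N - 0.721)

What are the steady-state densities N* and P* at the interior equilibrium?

N* ≈ 128, P* ≈ 4.26

From dP/dt = 0 with P > 0: 0.00563N* = 0.721, so N* = 128.
Substitute into dN/dt = 0: 0.287(1 - 128/480) = 0.0494P*.
The bracket is 0.733, giving P* = 0.21/0.0494 = 4.26.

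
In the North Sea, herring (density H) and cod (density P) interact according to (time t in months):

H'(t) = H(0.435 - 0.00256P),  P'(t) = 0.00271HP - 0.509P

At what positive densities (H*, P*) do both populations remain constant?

Set dP/dt = 0 with P > 0: 0.00271H - 0.509 = 0, so H* = 0.509/0.00271 = 188.
Set dH/dt = 0 with H > 0: 0.435 - 0.00256P = 0, so P* = 0.435/0.00256 = 170.

H* ≈ 188, P* ≈ 170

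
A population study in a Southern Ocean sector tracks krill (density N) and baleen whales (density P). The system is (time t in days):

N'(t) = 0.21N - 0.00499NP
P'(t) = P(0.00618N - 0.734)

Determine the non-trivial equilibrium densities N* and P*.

N* ≈ 119, P* ≈ 42.1

Set dP/dt = 0 with P > 0: 0.00618N - 0.734 = 0, so N* = 0.734/0.00618 = 119.
Set dN/dt = 0 with N > 0: 0.21 - 0.00499P = 0, so P* = 0.21/0.00499 = 42.1.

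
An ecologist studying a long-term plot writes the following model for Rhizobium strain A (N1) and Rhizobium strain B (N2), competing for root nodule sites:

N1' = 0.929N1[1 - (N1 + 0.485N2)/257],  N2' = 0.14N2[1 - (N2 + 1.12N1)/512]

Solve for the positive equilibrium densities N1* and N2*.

N1* ≈ 19, N2* ≈ 491

Setting both brackets to zero gives the nullclines N1 + 0.485N2 = 257 and 1.12N1 + N2 = 512.
Substituting N2 = 512 - 1.12N1 into the first: N1(1 - 0.485·1.12) = 257 - 0.485·512.
So N1* = 8.68/0.457 = 19, and then N2* = 512 - 1.12·19 = 491.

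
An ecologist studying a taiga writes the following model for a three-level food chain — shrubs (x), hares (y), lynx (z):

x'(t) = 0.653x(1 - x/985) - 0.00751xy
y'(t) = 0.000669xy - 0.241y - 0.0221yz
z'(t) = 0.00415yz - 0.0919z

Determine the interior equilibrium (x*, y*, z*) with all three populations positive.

From dz/dt = 0: 0.00415y* = 0.0919, so y* = 22.1.
From dx/dt = 0: 0.653(1 - x*/985) = 0.00751·22.1, giving x* = 985·(1 - 0.255) = 734.
From dy/dt = 0: 0.000669·734 - 0.241 = 0.0221z*, so z* = 0.25/0.0221 = 11.3.

x* ≈ 734, y* ≈ 22.1, z* ≈ 11.3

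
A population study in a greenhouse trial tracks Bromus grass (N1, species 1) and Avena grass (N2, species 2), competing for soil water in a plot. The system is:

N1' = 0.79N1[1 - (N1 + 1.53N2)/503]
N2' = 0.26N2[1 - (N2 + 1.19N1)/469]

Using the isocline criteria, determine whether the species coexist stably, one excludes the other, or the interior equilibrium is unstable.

unstable coexistence (outcome depends on initial conditions)

Compare the nullcline intercepts: K1/α12 = 503/1.53 = 329 < K2 = 469; K2/α21 = 469/1.19 = 394 < K1 = 503.
Since both are reversed, neither can invade when rare; the interior point is a saddle.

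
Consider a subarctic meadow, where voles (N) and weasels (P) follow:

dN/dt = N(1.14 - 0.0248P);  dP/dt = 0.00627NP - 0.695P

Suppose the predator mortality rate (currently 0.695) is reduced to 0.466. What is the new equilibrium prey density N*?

At the interior fixed point, setting dP/dt = 0 with P > 0 fixes N* = (predator death rate)/(NP coefficient) — independent of the other coefficients.
With the change, N* = 0.466/0.00627 = 74.3; it falls from 111.

N* ≈ 74.3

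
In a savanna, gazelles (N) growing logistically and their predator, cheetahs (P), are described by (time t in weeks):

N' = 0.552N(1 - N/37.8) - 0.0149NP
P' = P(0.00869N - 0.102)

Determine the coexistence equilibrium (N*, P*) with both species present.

From dP/dt = 0 with P > 0: 0.00869N* = 0.102, so N* = 11.7.
Substitute into dN/dt = 0: 0.552(1 - 11.7/37.8) = 0.0149P*.
The bracket is 0.689, giving P* = 0.381/0.0149 = 25.5.

N* ≈ 11.7, P* ≈ 25.5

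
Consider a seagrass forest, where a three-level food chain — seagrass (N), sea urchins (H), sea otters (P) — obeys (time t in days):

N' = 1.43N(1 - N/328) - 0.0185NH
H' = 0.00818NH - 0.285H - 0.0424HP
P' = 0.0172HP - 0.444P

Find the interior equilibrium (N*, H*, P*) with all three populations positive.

N* ≈ 218, H* ≈ 25.8, P* ≈ 35.4

From dP/dt = 0: 0.0172H* = 0.444, so H* = 25.8.
From dN/dt = 0: 1.43(1 - N*/328) = 0.0185·25.8, giving N* = 328·(1 - 0.334) = 218.
From dH/dt = 0: 0.00818·218 - 0.285 = 0.0424P*, so P* = 1.5/0.0424 = 35.4.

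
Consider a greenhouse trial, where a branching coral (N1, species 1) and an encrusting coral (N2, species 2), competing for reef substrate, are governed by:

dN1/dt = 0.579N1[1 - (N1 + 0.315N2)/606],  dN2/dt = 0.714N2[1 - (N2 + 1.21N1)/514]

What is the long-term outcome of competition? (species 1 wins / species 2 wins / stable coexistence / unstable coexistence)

Compare the nullcline intercepts: K1/α12 = 606/0.315 = 1920 > K2 = 514; K2/α21 = 514/1.21 = 425 < K1 = 606.
Since the inequalities point opposite ways, species 1 can invade but species 2 cannot.

species 1 excludes species 2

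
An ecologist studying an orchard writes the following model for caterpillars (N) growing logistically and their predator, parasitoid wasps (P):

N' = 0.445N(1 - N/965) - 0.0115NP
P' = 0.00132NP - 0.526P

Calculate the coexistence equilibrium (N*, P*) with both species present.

From dP/dt = 0 with P > 0: 0.00132N* = 0.526, so N* = 398.
Substitute into dN/dt = 0: 0.445(1 - 398/965) = 0.0115P*.
The bracket is 0.587, giving P* = 0.261/0.0115 = 22.7.

N* ≈ 398, P* ≈ 22.7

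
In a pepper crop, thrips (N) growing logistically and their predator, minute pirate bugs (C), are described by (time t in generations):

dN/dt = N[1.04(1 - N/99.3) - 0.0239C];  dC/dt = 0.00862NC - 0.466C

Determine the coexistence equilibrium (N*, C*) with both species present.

N* ≈ 54.1, C* ≈ 19.8

From dC/dt = 0 with C > 0: 0.00862N* = 0.466, so N* = 54.1.
Substitute into dN/dt = 0: 1.04(1 - 54.1/99.3) = 0.0239C*.
The bracket is 0.456, giving C* = 0.474/0.0239 = 19.8.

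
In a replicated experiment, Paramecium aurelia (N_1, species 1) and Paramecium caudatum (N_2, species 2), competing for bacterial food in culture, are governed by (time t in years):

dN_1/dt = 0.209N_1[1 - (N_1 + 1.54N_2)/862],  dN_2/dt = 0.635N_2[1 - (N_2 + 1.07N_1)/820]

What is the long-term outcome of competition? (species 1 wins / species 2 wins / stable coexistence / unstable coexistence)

Compare the nullcline intercepts: K1/α12 = 862/1.54 = 560 < K2 = 820; K2/α21 = 820/1.07 = 766 < K1 = 862.
Since both are reversed, neither can invade when rare; the interior point is a saddle.

unstable coexistence (outcome depends on initial conditions)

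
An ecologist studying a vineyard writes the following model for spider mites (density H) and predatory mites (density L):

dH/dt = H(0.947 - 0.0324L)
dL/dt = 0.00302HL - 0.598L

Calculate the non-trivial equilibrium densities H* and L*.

H* ≈ 198, L* ≈ 29.2

Set dL/dt = 0 with L > 0: 0.00302H - 0.598 = 0, so H* = 0.598/0.00302 = 198.
Set dH/dt = 0 with H > 0: 0.947 - 0.0324L = 0, so L* = 0.947/0.0324 = 29.2.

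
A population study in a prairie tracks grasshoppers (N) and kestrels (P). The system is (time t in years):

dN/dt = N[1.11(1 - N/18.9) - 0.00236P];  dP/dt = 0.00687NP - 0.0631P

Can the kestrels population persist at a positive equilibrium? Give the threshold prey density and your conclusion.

Threshold N = 9.18; K > 9.18, so yes, the predator persists.

The predator equation gives dP/dt > 0 only when N > 0.0631/0.00687 = 9.18.
Without the predator, N → K = 18.9. Since 18.9 > 9.18, the predator can invade and persist.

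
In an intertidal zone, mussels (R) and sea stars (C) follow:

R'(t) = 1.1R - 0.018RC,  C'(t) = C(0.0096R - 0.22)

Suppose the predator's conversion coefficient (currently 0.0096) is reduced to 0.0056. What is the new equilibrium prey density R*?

R* ≈ 39.3

At the interior fixed point, setting dC/dt = 0 with C > 0 fixes R* = (predator death rate)/(RC coefficient) — independent of the other coefficients.
With the change, R* = 0.22/0.0056 = 39.3; it rises from 22.9.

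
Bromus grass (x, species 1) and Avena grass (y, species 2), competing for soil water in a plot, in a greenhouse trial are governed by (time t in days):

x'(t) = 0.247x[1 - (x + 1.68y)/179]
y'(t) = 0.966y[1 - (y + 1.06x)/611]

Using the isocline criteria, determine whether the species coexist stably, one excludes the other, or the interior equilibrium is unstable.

species 2 excludes species 1

Compare the nullcline intercepts: K1/α12 = 179/1.68 = 107 < K2 = 611; K2/α21 = 611/1.06 = 576 > K1 = 179.
Since the inequalities point opposite ways, species 2 can invade but species 1 cannot.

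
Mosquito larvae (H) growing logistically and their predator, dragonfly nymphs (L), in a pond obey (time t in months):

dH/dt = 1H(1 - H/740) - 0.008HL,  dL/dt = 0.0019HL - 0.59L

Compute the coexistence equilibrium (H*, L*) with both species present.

H* ≈ 311, L* ≈ 72.5

From dL/dt = 0 with L > 0: 0.0019H* = 0.59, so H* = 311.
Substitute into dH/dt = 0: 1(1 - 311/740) = 0.008L*.
The bracket is 0.58, giving L* = 0.58/0.008 = 72.5.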